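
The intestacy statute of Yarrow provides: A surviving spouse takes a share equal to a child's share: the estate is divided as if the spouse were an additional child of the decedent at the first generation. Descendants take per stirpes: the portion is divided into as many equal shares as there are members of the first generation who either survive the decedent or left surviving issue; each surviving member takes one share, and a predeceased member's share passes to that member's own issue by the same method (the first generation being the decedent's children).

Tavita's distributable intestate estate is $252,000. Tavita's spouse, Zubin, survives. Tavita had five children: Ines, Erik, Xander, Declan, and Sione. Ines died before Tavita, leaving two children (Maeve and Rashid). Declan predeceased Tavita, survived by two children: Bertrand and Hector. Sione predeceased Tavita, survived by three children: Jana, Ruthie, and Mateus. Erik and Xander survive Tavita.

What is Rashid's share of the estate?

Rashid receives $21,000.

The spouse counts as an additional share at the children's level, so there are 6 primary shares of $42,000. Zubin takes one such share ($42,000).
The children's combined portion ($210,000) is divided into 5 shares of $42,000: Erik and Xander each take $42,000; Ines's $42,000 share passes to Ines's issue; Declan's $42,000 share passes to Declan's issue; Sione's $42,000 share passes to Sione's issue.
Ines's share ($42,000) is divided into 2 shares of $21,000: Maeve and Rashid each take $21,000.
Declan's share ($42,000) is divided into 2 shares of $21,000: Bertrand and Hector each take $21,000.
Sione's share ($42,000) is divided into 3 shares of $14,000: Jana, Ruthie, and Mateus each take $14,000.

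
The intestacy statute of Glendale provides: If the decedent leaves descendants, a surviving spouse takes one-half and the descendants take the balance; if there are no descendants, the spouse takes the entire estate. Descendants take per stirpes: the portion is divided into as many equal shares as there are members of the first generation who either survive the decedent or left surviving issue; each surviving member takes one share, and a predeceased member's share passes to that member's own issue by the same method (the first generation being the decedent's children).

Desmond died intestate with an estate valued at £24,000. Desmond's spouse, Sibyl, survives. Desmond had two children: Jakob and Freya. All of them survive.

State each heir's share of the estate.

Sibyl takes one-half of £24,000 = £12,000. The remaining £12,000 passes to the descendants.
The descendants' portion (£12,000) is divided into 2 shares of £6,000: Jakob and Freya each take £6,000.

Sibyl: £12,000; Jakob: £6,000; Freya: £6,000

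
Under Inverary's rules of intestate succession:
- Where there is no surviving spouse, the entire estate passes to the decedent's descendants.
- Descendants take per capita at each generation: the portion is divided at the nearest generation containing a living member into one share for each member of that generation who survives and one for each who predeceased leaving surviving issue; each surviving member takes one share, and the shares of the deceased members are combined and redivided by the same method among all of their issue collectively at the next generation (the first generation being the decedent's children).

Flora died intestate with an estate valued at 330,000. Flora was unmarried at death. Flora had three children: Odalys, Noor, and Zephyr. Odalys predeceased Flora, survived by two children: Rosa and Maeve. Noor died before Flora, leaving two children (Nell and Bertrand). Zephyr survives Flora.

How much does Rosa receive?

Rosa receives 55,000.

The entire 330,000 passes to the descendants.
That amount (330,000) is divided at the children's generation into 3 shares of 110,000. Zephyr takes 110,000. The 2 shares of the deceased (Odalys and Noor) are combined into a pool of 220,000.
That pool (220,000) is divided at the grandchildren's generation equally among Rosa, Maeve, Nell, and Bertrand: 55,000 each.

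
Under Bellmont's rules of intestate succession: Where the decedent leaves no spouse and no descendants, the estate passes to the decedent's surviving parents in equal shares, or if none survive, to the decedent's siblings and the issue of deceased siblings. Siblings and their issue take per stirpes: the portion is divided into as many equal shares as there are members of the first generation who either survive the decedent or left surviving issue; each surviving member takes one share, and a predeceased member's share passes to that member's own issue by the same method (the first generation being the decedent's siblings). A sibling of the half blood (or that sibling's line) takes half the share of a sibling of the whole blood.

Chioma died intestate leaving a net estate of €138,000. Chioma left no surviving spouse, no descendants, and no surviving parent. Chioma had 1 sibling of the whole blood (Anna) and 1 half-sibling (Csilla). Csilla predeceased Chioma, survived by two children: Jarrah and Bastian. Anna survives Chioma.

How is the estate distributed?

Jarrah: €23,000; Bastian: €23,000; Anna: €92,000

The entire €138,000 passes to the siblings and their issue.
Counting each half-blood sibling's line as half a unit, there are 3/2 units in €138,000, so one unit is €92,000. Whole-blood lines (Anna) take €92,000 each; half-blood lines (Csilla) take €46,000 each.
Csilla's share (€46,000) is divided into 2 shares of €23,000: Jarrah and Bastian each take €23,000.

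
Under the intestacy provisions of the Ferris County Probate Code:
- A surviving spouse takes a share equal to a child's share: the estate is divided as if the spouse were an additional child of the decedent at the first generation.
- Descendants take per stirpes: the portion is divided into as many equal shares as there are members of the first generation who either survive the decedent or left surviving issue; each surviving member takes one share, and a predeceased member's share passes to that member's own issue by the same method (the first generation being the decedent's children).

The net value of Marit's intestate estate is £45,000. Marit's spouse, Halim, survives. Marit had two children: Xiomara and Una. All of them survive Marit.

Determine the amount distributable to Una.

Una receives £15,000.

The spouse counts as an additional share at the children's level, so there are 3 primary shares of £15,000. Halim takes one such share (£15,000).
The children's combined portion (£30,000) is divided into 2 shares of £15,000: Xiomara and Una each take £15,000.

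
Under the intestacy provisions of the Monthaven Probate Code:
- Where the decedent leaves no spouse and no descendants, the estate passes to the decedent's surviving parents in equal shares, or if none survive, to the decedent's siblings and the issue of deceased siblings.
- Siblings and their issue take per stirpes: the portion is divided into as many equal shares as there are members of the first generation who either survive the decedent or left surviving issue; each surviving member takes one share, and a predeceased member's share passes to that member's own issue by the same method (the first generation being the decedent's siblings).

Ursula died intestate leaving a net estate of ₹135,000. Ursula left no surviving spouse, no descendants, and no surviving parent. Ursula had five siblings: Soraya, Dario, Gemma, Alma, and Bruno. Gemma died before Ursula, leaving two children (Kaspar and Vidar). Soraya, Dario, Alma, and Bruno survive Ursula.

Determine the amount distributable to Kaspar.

Kaspar receives ₹13,500.

The entire ₹135,000 passes to the siblings and their issue.
That amount (₹135,000) is divided into 5 shares of ₹27,000: Soraya, Dario, Alma, and Bruno each take ₹27,000; Gemma's ₹27,000 share passes to Gemma's issue.
Gemma's share (₹27,000) is divided into 2 shares of ₹13,500: Kaspar and Vidar each take ₹13,500.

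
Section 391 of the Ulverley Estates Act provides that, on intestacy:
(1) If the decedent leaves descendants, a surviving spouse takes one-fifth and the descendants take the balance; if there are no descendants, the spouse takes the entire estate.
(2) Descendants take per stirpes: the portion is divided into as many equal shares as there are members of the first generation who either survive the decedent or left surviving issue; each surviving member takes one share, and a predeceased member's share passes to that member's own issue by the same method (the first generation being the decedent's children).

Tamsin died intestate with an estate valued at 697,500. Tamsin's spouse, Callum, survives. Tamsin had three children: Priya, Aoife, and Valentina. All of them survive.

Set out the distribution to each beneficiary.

Callum takes one-fifth of 697,500 = 139,500. The remaining 558,000 passes to the descendants.
The descendants' portion (558,000) is divided into 3 shares of 186,000: Priya, Aoife, and Valentina each take 186,000.

Callum: 139,500; Priya: 186,000; Aoife: 186,000; Valentina: 186,000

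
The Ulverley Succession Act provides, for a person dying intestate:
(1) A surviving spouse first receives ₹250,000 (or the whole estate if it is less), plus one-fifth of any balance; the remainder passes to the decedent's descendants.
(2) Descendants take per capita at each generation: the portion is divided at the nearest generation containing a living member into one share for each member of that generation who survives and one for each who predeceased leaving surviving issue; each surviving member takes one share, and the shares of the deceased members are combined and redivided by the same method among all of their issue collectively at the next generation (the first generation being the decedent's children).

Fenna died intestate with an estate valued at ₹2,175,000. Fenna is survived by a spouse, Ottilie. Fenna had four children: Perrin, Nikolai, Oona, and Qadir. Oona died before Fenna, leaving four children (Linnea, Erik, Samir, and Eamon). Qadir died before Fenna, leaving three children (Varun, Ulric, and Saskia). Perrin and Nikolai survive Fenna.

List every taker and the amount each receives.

Ottilie first takes ₹250,000, leaving a balance of ₹1,925,000. Ottilie then takes one-fifth of the balance (₹385,000), for a total of ₹635,000. The remaining ₹1,540,000 passes to the descendants.
The descendants' portion (₹1,540,000) is divided at the children's generation into 4 shares of ₹385,000. Perrin and Nikolai each take ₹385,000. The 2 shares of the deceased (Oona and Qadir) are combined into a pool of ₹770,000.
That pool (₹770,000) is divided at the grandchildren's generation equally among Linnea, Erik, Samir, Eamon, Varun, Ulric, and Saskia: ₹110,000 each.

Ottilie: ₹635,000; Perrin: ₹385,000; Nikolai: ₹385,000; Linnea: ₹110,000; Erik: ₹110,000; Samir: ₹110,000; Eamon: ₹110,000; Varun: ₹110,000; Ulric: ₹110,000; Saskia: ₹110,000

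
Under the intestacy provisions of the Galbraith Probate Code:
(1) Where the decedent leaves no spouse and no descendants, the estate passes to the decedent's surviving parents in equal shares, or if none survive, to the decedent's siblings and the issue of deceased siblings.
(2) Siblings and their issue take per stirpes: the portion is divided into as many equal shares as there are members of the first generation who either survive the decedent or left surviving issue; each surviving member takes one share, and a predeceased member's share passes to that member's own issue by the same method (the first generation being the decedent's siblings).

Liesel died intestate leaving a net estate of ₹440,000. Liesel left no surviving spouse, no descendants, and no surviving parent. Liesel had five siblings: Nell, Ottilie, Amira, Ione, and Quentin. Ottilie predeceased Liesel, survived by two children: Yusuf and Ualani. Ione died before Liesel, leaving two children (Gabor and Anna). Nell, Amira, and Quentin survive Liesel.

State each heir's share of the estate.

Nell: ₹88,000; Yusuf: ₹44,000; Ualani: ₹44,000; Amira: ₹88,000; Gabor: ₹44,000; Anna: ₹44,000; Quentin: ₹88,000

The entire ₹440,000 passes to the siblings and their issue.
That amount (₹440,000) is divided into 5 shares of ₹88,000: Nell, Amira, and Quentin each take ₹88,000; Ottilie's ₹88,000 share passes to Ottilie's issue; Ione's ₹88,000 share passes to Ione's issue.
Ottilie's share (₹88,000) is divided into 2 shares of ₹44,000: Yusuf and Ualani each take ₹44,000.
Ione's share (₹88,000) is divided into 2 shares of ₹44,000: Gabor and Anna each take ₹44,000.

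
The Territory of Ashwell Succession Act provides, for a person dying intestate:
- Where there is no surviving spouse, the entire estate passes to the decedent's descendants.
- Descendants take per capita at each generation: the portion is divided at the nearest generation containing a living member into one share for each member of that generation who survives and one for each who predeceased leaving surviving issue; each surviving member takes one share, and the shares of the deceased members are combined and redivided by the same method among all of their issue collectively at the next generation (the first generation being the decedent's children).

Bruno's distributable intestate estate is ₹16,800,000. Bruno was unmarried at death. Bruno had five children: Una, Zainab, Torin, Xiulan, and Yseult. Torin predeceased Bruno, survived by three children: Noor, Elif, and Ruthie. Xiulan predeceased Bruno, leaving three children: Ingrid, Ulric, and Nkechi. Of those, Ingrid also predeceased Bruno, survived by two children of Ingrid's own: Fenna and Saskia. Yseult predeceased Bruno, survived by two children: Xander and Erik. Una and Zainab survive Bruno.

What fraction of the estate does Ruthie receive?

The entire ₹16,800,000 passes to the descendants.
That amount (₹16,800,000) is divided at the children's generation into 5 shares of ₹3,360,000. Una and Zainab each take ₹3,360,000. The 3 shares of the deceased (Torin, Xiulan, and Yseult) are combined into a pool of ₹10,080,000.
That pool (₹10,080,000) is divided at the grandchildren's generation into 8 shares of ₹1,260,000. Noor, Elif, Ruthie, Ulric, Nkechi, Xander, and Erik each take ₹1,260,000. The remaining share for the deceased Ingrid (₹1,260,000) is carried to the next generation.
That pool (₹1,260,000) is divided at the great-grandchildren's generation equally among Fenna and Saskia: ₹630,000 each.

Ruthie receives 3/40 of the estate.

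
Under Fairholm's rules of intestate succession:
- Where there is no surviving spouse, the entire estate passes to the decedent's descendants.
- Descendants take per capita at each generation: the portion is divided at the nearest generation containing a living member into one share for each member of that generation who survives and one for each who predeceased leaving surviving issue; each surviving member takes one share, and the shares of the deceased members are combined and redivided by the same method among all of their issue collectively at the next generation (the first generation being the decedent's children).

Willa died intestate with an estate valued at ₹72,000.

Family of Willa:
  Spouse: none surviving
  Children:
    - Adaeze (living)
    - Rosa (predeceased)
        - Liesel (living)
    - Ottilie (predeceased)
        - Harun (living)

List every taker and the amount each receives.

The entire ₹72,000 passes to the descendants.
That amount (₹72,000) is divided at the children's generation into 3 shares of ₹24,000. Adaeze takes ₹24,000. The 2 shares of the deceased (Rosa and Ottilie) are combined into a pool of ₹48,000.
That pool (₹48,000) is divided at the grandchildren's generation equally among Liesel and Harun: ₹24,000 each.

Adaeze: ₹24,000; Liesel: ₹24,000; Harun: ₹24,000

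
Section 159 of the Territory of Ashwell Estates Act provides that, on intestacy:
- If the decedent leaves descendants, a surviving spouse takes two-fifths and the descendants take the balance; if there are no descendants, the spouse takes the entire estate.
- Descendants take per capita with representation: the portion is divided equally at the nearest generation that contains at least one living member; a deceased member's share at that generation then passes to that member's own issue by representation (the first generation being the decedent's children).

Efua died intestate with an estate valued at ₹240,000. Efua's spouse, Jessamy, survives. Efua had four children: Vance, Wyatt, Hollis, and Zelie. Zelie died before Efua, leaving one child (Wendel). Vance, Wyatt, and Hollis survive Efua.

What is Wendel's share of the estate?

Jessamy takes two-fifths of ₹240,000 = ₹96,000. The remaining ₹144,000 passes to the descendants.
The descendants' portion (₹144,000) is divided into 4 shares of ₹36,000: Vance, Wyatt, and Hollis each take ₹36,000; Zelie's ₹36,000 share passes to Zelie's issue.
Zelie's share (₹36,000) passes entirely to Wendel.

Wendel receives ₹36,000.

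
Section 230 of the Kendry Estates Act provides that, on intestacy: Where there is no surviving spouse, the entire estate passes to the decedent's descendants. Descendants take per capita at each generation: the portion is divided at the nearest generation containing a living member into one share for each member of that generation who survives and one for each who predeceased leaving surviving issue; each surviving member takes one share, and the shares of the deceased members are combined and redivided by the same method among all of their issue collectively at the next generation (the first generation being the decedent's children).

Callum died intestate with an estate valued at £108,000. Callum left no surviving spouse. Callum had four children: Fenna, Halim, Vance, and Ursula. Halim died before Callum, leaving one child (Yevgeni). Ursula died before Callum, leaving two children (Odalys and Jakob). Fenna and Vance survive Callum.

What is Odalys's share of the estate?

Odalys receives £18,000.

The entire £108,000 passes to the descendants.
That amount (£108,000) is divided at the children's generation into 4 shares of £27,000. Fenna and Vance each take £27,000. The 2 shares of the deceased (Halim and Ursula) are combined into a pool of £54,000.
That pool (£54,000) is divided at the grandchildren's generation equally among Yevgeni, Odalys, and Jakob: £18,000 each.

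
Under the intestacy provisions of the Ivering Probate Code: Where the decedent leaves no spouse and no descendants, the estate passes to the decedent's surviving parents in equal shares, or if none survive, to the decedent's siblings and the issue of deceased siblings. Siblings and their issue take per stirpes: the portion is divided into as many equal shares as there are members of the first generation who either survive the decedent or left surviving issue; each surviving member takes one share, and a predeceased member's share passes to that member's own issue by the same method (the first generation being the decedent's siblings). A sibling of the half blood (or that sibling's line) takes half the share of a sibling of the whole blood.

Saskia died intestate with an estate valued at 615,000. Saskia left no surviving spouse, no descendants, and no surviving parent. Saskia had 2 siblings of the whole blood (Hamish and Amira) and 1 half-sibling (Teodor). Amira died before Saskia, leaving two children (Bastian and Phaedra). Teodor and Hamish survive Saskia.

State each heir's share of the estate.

The entire 615,000 passes to the siblings and their issue.
Counting each half-blood sibling's line as half a unit, there are 5/2 units in 615,000, so one unit is 246,000. Whole-blood lines (Hamish and Amira) take 246,000 each; half-blood lines (Teodor) take 123,000 each.
Amira's share (246,000) is divided into 2 shares of 123,000: Bastian and Phaedra each take 123,000.

Teodor: 123,000; Hamish: 246,000; Bastian: 123,000; Phaedra: 123,000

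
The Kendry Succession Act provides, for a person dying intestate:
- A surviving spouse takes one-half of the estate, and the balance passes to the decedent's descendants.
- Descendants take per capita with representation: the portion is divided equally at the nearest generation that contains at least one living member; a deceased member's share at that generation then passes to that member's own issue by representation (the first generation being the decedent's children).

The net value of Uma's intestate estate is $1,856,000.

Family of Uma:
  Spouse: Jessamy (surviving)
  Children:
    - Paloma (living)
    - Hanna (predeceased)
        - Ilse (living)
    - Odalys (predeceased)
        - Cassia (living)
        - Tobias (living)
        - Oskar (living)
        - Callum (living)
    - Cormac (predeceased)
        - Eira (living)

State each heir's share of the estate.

Jessamy takes one-half of $1,856,000 = $928,000. The remaining $928,000 passes to the descendants.
The descendants' portion ($928,000) is divided into 4 shares of $232,000: Paloma takes $232,000; Hanna's $232,000 share passes to Hanna's issue; Odalys's $232,000 share passes to Odalys's issue; Cormac's $232,000 share passes to Cormac's issue.
Hanna's share ($232,000) passes entirely to Ilse.
Odalys's share ($232,000) is divided into 4 shares of $58,000: Cassia, Tobias, Oskar, and Callum each take $58,000.
Cormac's share ($232,000) passes entirely to Eira.

Jessamy: $928,000; Paloma: $232,000; Ilse: $232,000; Cassia: $58,000; Tobias: $58,000; Oskar: $58,000; Callum: $58,000; Eira: $232,000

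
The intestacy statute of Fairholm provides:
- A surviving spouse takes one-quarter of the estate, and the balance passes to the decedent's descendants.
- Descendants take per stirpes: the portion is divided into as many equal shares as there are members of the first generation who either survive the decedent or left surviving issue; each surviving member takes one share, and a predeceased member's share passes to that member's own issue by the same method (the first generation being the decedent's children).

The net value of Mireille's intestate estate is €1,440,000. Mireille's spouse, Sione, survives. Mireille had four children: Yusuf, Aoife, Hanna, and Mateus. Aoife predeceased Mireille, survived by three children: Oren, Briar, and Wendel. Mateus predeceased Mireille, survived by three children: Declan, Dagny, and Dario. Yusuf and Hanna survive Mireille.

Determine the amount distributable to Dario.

Sione takes one-quarter of €1,440,000 = €360,000. The remaining €1,080,000 passes to the descendants.
The descendants' portion (€1,080,000) is divided into 4 shares of €270,000: Yusuf and Hanna each take €270,000; Aoife's €270,000 share passes to Aoife's issue; Mateus's €270,000 share passes to Mateus's issue.
Aoife's share (€270,000) is divided into 3 shares of €90,000: Oren, Briar, and Wendel each take €90,000.
Mateus's share (€270,000) is divided into 3 shares of €90,000: Declan, Dagny, and Dario each take €90,000.

Dario receives €90,000.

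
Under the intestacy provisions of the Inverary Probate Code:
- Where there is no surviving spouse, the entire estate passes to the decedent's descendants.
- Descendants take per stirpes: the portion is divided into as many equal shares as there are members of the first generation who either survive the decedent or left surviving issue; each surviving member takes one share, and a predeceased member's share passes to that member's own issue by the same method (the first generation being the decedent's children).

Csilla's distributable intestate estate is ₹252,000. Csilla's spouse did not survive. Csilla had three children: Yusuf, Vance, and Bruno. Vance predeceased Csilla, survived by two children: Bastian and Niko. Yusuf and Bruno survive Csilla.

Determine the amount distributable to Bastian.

The entire ₹252,000 passes to the descendants.
That amount (₹252,000) is divided into 3 shares of ₹84,000: Yusuf and Bruno each take ₹84,000; Vance's ₹84,000 share passes to Vance's issue.
Vance's share (₹84,000) is divided into 2 shares of ₹42,000: Bastian and Niko each take ₹42,000.

Bastian receives ₹42,000.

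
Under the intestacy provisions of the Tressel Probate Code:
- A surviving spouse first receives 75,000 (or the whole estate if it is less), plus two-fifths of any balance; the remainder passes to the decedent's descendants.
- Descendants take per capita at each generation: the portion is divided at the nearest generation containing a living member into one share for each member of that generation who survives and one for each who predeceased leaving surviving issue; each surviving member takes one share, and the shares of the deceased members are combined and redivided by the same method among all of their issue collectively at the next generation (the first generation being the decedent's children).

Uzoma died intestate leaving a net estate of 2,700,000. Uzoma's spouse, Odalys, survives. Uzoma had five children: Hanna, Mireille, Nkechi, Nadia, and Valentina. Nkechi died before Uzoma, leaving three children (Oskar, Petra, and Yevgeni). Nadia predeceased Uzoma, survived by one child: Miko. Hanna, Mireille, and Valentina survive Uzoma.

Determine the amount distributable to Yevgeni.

Odalys first takes 75,000, leaving a balance of 2,625,000. Odalys then takes two-fifths of the balance (1,050,000), for a total of 1,125,000. The remaining 1,575,000 passes to the descendants.
The descendants' portion (1,575,000) is divided at the children's generation into 5 shares of 315,000. Hanna, Mireille, and Valentina each take 315,000. The 2 shares of the deceased (Nkechi and Nadia) are combined into a pool of 630,000.
That pool (630,000) is divided at the grandchildren's generation equally among Oskar, Petra, Yevgeni, and Miko: 157,500 each.

Yevgeni receives 157,500.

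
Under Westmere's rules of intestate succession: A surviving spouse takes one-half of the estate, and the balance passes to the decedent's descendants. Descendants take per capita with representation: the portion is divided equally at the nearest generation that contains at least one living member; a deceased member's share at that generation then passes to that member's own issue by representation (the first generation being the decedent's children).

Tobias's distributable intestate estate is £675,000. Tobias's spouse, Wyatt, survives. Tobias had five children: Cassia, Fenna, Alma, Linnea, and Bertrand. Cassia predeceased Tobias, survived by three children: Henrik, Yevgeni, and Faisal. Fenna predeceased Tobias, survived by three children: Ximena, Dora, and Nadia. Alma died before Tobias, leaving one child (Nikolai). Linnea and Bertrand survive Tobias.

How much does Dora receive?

Wyatt takes one-half of £675,000 = £337,500. The remaining £337,500 passes to the descendants.
The descendants' portion (£337,500) is divided into 5 shares of £67,500: Linnea and Bertrand each take £67,500; Cassia's £67,500 share passes to Cassia's issue; Fenna's £67,500 share passes to Fenna's issue; Alma's £67,500 share passes to Alma's issue.
Cassia's share (£67,500) is divided into 3 shares of £22,500: Henrik, Yevgeni, and Faisal each take £22,500.
Fenna's share (£67,500) is divided into 3 shares of £22,500: Ximena, Dora, and Nadia each take £22,500.
Alma's share (£67,500) passes entirely to Nikolai.

Dora receives £22,500.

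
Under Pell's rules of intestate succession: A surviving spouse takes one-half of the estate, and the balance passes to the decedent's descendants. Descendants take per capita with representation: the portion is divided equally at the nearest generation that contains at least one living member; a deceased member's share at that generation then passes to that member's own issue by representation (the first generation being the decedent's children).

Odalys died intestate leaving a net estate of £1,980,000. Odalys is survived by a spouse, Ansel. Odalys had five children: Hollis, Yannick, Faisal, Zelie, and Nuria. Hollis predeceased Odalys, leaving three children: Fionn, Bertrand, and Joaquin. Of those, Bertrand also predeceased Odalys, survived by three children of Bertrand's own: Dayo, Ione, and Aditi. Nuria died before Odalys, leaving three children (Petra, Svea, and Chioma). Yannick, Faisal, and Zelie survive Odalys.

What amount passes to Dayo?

Dayo receives £22,000.

Ansel takes one-half of £1,980,000 = £990,000. The remaining £990,000 passes to the descendants.
The descendants' portion (£990,000) is divided into 5 shares of £198,000: Yannick, Faisal, and Zelie each take £198,000; Hollis's £198,000 share passes to Hollis's issue; Nuria's £198,000 share passes to Nuria's issue.
Hollis's share (£198,000) is divided into 3 shares of £66,000: Fionn and Joaquin each take £66,000; Bertrand's £66,000 share passes to Bertrand's issue.
Bertrand's share (£66,000) is divided into 3 shares of £22,000: Dayo, Ione, and Aditi each take £22,000.
Nuria's share (£198,000) is divided into 3 shares of £66,000: Petra, Svea, and Chioma each take £66,000.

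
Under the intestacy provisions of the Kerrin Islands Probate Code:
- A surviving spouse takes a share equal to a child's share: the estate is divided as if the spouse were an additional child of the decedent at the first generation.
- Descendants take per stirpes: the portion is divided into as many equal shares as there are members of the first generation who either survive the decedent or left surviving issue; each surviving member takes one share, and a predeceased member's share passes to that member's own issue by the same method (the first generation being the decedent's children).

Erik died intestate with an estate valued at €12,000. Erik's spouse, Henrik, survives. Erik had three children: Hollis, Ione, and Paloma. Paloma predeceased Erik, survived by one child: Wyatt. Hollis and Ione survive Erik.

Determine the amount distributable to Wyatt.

The spouse counts as an additional share at the children's level, so there are 4 primary shares of €3,000. Henrik takes one such share (€3,000).
The children's combined portion (€9,000) is divided into 3 shares of €3,000: Hollis and Ione each take €3,000; Paloma's €3,000 share passes to Paloma's issue.
Paloma's share (€3,000) passes entirely to Wyatt.

Wyatt receives €3,000.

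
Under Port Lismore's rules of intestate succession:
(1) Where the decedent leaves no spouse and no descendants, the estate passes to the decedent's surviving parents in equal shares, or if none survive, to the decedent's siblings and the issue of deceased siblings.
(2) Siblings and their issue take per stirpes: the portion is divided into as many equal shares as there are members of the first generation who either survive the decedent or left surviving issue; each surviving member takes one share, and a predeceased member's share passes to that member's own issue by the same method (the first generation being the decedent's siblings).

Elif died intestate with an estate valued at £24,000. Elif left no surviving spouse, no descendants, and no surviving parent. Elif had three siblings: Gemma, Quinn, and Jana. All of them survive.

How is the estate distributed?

The entire £24,000 passes to the siblings and their issue.
That amount (£24,000) is divided into 3 shares of £8,000: Gemma, Quinn, and Jana each take £8,000.

Gemma: £8,000; Quinn: £8,000; Jana: £8,000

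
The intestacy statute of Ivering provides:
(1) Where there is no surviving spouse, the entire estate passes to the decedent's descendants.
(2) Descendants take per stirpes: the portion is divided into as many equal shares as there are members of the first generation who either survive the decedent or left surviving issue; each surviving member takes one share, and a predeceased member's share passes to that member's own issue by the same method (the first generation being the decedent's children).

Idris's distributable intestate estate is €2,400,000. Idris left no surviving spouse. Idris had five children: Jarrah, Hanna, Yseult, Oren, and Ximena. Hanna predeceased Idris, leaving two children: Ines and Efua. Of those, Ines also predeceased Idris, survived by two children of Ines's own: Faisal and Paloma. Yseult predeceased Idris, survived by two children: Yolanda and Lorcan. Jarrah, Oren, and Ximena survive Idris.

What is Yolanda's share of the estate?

The entire €2,400,000 passes to the descendants.
That amount (€2,400,000) is divided into 5 shares of €480,000: Jarrah, Oren, and Ximena each take €480,000; Hanna's €480,000 share passes to Hanna's issue; Yseult's €480,000 share passes to Yseult's issue.
Hanna's share (€480,000) is divided into 2 shares of €240,000: Efua takes €240,000; Ines's €240,000 share passes to Ines's issue.
Ines's share (€240,000) is divided into 2 shares of €120,000: Faisal and Paloma each take €120,000.
Yseult's share (€480,000) is divided into 2 shares of €240,000: Yolanda and Lorcan each take €240,000.

Yolanda receives €240,000.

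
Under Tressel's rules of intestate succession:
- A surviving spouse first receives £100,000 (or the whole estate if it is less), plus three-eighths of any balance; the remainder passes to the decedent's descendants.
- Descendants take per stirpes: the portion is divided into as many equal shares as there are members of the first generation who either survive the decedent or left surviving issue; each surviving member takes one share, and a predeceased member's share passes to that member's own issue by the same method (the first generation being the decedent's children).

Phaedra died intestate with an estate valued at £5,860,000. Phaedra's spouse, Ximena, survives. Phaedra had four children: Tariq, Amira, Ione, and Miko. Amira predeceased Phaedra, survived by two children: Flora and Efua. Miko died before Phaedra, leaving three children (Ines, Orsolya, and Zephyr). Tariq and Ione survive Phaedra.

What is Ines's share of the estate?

Ximena first takes £100,000, leaving a balance of £5,760,000. Ximena then takes three-eighths of the balance (£2,160,000), for a total of £2,260,000. The remaining £3,600,000 passes to the descendants.
The descendants' portion (£3,600,000) is divided into 4 shares of £900,000: Tariq and Ione each take £900,000; Amira's £900,000 share passes to Amira's issue; Miko's £900,000 share passes to Miko's issue.
Amira's share (£900,000) is divided into 2 shares of £450,000: Flora and Efua each take £450,000.
Miko's share (£900,000) is divided into 3 shares of £300,000: Ines, Orsolya, and Zephyr each take £300,000.

Ines receives £300,000.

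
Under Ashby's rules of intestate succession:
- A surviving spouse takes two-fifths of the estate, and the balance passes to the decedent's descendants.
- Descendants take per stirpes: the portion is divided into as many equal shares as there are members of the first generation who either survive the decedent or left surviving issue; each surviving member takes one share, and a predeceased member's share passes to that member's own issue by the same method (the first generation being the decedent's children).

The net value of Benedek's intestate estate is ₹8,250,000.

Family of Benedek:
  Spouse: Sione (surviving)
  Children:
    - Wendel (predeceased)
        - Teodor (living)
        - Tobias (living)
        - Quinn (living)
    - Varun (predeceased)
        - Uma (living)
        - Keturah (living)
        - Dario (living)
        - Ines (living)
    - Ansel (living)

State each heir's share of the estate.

Sione: ₹3,300,000; Teodor: ₹550,000; Tobias: ₹550,000; Quinn: ₹550,000; Uma: ₹412,500; Keturah: ₹412,500; Dario: ₹412,500; Ines: ₹412,500; Ansel: ₹1,650,000

Sione takes two-fifths of ₹8,250,000 = ₹3,300,000. The remaining ₹4,950,000 passes to the descendants.
The descendants' portion (₹4,950,000) is divided into 3 shares of ₹1,650,000: Ansel takes ₹1,650,000; Wendel's ₹1,650,000 share passes to Wendel's issue; Varun's ₹1,650,000 share passes to Varun's issue.
Wendel's share (₹1,650,000) is divided into 3 shares of ₹550,000: Teodor, Tobias, and Quinn each take ₹550,000.
Varun's share (₹1,650,000) is divided into 4 shares of ₹412,500: Uma, Keturah, Dario, and Ines each take ₹412,500.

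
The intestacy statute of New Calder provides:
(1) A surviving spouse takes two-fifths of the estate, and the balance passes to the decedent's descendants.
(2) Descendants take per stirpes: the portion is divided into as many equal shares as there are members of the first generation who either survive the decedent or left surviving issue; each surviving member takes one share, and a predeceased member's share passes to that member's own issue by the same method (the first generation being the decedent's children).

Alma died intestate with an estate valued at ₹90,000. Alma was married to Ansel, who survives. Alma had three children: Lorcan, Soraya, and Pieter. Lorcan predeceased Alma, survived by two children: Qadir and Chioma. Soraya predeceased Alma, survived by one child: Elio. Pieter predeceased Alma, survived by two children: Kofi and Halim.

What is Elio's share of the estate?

Ansel takes two-fifths of ₹90,000 = ₹36,000. The remaining ₹54,000 passes to the descendants.
The descendants' portion (₹54,000) is divided into 3 shares of ₹18,000: Lorcan's ₹18,000 share passes to Lorcan's issue; Soraya's ₹18,000 share passes to Soraya's issue; Pieter's ₹18,000 share passes to Pieter's issue.
Lorcan's share (₹18,000) is divided into 2 shares of ₹9,000: Qadir and Chioma each take ₹9,000.
Soraya's share (₹18,000) passes entirely to Elio.
Pieter's share (₹18,000) is divided into 2 shares of ₹9,000: Kofi and Halim each take ₹9,000.

Elio receives ₹18,000.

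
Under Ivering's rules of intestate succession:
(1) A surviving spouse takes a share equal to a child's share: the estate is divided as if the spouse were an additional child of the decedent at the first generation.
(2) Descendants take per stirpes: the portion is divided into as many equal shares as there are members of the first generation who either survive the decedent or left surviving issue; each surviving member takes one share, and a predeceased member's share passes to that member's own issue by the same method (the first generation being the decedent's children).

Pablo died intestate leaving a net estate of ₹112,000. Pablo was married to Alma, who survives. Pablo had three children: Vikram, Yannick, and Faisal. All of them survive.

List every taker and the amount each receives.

The spouse counts as an additional share at the children's level, so there are 4 primary shares of ₹28,000. Alma takes one such share (₹28,000).
The children's combined portion (₹84,000) is divided into 3 shares of ₹28,000: Vikram, Yannick, and Faisal each take ₹28,000.

Alma: ₹28,000; Vikram: ₹28,000; Yannick: ₹28,000; Faisal: ₹28,000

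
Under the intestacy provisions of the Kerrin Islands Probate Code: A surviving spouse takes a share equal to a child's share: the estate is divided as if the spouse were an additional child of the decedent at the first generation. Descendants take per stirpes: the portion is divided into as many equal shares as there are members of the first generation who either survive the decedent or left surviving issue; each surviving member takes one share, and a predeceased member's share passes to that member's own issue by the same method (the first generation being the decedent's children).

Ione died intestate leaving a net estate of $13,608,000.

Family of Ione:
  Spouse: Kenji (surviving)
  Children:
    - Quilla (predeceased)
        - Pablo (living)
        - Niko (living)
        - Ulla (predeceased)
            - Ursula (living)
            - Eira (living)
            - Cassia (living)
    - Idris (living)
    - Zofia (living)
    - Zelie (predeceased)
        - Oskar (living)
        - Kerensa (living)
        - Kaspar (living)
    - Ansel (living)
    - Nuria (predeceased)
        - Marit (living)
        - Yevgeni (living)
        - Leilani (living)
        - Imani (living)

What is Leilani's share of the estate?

The spouse counts as an additional share at the children's level, so there are 7 primary shares of $1,944,000. Kenji takes one such share ($1,944,000).
The children's combined portion ($11,664,000) is divided into 6 shares of $1,944,000: Idris, Zofia, and Ansel each take $1,944,000; Quilla's $1,944,000 share passes to Quilla's issue; Zelie's $1,944,000 share passes to Zelie's issue; Nuria's $1,944,000 share passes to Nuria's issue.
Quilla's share ($1,944,000) is divided into 3 shares of $648,000: Pablo and Niko each take $648,000; Ulla's $648,000 share passes to Ulla's issue.
Ulla's share ($648,000) is divided into 3 shares of $216,000: Ursula, Eira, and Cassia each take $216,000.
Zelie's share ($1,944,000) is divided into 3 shares of $648,000: Oskar, Kerensa, and Kaspar each take $648,000.
Nuria's share ($1,944,000) is divided into 4 shares of $486,000: Marit, Yevgeni, Leilani, and Imani each take $486,000.

Leilani receives $486,000.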